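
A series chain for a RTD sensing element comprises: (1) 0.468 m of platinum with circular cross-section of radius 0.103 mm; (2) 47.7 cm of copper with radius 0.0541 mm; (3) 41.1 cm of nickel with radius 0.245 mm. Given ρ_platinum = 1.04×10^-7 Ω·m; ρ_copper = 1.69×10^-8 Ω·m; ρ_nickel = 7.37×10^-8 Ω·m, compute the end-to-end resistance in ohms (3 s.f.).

Seg 1: A = πr² = π(1.0300e-04 m)² = 3.333e-08 m²
R_1 = (1.04×10^-7)(0.468)/(3.333e-08) = 1.46 Ω
Seg 2: A = πr² = π(5.4100e-05 m)² = 9.195e-09 m²
R_2 = (1.69×10^-8)(0.477)/(9.195e-09) = 0.8767 Ω
Seg 3: A = πr² = π(2.4500e-04 m)² = 1.886e-07 m²
R_3 = (7.37×10^-8)(0.411)/(1.886e-07) = 0.1606 Ω
R_total = R_1 + R_2 + R_3 = 2.50 Ω

2.50 Ω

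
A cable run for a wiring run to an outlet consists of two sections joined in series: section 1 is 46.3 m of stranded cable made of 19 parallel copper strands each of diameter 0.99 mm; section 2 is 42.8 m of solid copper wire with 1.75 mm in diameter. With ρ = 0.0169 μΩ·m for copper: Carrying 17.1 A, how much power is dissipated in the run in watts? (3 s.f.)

104 W

ρ = 0.0169 μΩ·m = 1.69×10^-8 Ω·m
Section 1: A_strand = π(4.9500e-04)² = 7.698e-07 m²; R₁ = ρL/(N·A_s) = (1.69×10^-8)(46.3)/(19×7.698e-07) = 0.0535 Ω
Section 2: A = π(d/2)² = π(8.7500e-04 m)² = 2.405e-06 m²
R₂ = (1.69×10^-8)(42.8)/(2.405e-06) = 0.3007 Ω
R = R₁ + R₂ = 0.3542 Ω
P = I²R = (17.1)² × 0.3542 = 104 W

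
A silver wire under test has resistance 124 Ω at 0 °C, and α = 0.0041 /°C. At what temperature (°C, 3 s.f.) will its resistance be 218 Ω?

R = R₀(1 + α(T − T₀)) ⇒ T = T₀ + (R/R₀ − 1)/α
T = 0 + (218/124 − 1)/0.0041 = 0 + (0.7581)/0.0041 = 185 °C

185 °C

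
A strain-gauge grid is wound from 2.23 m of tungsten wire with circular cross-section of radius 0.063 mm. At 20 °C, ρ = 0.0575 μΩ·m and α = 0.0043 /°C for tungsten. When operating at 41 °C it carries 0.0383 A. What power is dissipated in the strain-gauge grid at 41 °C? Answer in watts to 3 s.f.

0.0164 W

ρ = 0.0575 μΩ·m = 5.75×10^-8 Ω·m
A = πr² = π(6.3000e-05 m)² = 1.247e-08 m²
R₍20₎ = ρL/A = (5.75×10^-8)(2.23)/(1.247e-08) = 10.28 Ω
R₍41₎ = R₍20₎(1 + αΔT) = 10.28 × (1 + 0.0043×21) = 11.21 Ω
P = I²R = (0.0383)² × 11.21 = 0.0164 W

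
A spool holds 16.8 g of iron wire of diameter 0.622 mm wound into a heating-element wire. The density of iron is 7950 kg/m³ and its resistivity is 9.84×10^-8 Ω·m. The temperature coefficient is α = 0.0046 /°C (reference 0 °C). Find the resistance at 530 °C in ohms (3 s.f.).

7.74 Ω

A = π(d/2)² = π(3.1100e-04 m)² = 3.0386e-07 m²
L = m/(density·A) = 0.0168/(7950×3.0386e-07) = 6.955 m
R = ρL/A = (9.84×10^-8)(6.955)/(3.0386e-07) = 2.252 Ω
R(530 °C) = 2.252 × (1 + 0.0046×530) = 7.74 Ω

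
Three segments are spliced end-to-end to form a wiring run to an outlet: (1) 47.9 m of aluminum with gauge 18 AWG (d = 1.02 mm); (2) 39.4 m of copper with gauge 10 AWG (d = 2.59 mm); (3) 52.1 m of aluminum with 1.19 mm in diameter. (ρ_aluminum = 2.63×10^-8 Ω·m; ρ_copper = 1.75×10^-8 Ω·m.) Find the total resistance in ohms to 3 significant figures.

Seg 1: A = π(1.02/2 mm)² = π(5.1000e-04 m)² = 8.171e-07 m²
R_1 = (2.63×10^-8)(47.9)/(8.171e-07) = 1.542 Ω
Seg 2: A = π(2.59/2 mm)² = π(1.2950e-03 m)² = 5.269e-06 m²
R_2 = (1.75×10^-8)(39.4)/(5.269e-06) = 0.1309 Ω
Seg 3: A = π(d/2)² = π(5.9500e-04 m)² = 1.112e-06 m²
R_3 = (2.63×10^-8)(52.1)/(1.112e-06) = 1.232 Ω
R_total = R_1 + R_2 + R_3 = 2.90 Ω

2.90 Ω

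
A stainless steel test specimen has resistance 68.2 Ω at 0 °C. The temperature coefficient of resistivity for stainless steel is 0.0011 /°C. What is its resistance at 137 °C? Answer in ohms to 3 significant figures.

78.5 Ω

ΔT = 137 − 0 = 137 °C
R = R₀(1 + αΔT) = 68.2 × (1 + 0.0011×137) = 68.2 × 1.151 = 78.5 Ω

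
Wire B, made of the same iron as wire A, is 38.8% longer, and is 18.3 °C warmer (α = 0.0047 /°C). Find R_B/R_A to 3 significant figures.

1.51

R ∝ ρL/d² with ρ ∝ (1+αΔT), so R_B/R_A = (1 + 38.8/100) × (1 + 0.0047×18.3)
= 1.388 × 1.086 = 1.51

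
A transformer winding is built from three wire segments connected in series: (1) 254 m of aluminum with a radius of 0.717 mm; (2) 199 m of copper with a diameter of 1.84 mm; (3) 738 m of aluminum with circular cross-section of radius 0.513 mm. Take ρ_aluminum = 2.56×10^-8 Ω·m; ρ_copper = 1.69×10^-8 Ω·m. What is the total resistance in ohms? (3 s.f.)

Seg 1: A = πr² = π(7.1700e-04 m)² = 1.615e-06 m²
R_1 = (2.56×10^-8)(254)/(1.615e-06) = 4.026 Ω
Seg 2: A = π(d/2)² = π(9.2000e-04 m)² = 2.659e-06 m²
R_2 = (1.69×10^-8)(199)/(2.659e-06) = 1.265 Ω
Seg 3: A = πr² = π(5.1300e-04 m)² = 8.268e-07 m²
R_3 = (2.56×10^-8)(738)/(8.268e-07) = 22.85 Ω
R_total = R_1 + R_2 + R_3 = 28.1 Ω

28.1 Ω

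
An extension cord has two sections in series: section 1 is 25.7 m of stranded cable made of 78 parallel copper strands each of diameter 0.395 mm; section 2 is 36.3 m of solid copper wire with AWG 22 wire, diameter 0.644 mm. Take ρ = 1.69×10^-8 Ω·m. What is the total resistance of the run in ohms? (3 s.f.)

Section 1: A_strand = π(1.9750e-04)² = 1.225e-07 m²; R₁ = ρL/(N·A_s) = (1.69×10^-8)(25.7)/(78×1.225e-07) = 0.04544 Ω
Section 2: A = π(0.644/2 mm)² = π(3.2200e-04 m)² = 3.257e-07 m²
R₂ = (1.69×10^-8)(36.3)/(3.257e-07) = 1.883 Ω
R = R₁ + R₂ = 1.93 Ω

1.93 Ω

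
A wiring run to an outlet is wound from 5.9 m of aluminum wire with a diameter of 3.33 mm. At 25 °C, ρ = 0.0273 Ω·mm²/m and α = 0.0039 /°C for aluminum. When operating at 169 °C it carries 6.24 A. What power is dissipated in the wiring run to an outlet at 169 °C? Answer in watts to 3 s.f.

ρ = 0.0273 Ω·mm²/m = 2.73×10^-8 Ω·m
A = π(d/2)² = π(1.6650e-03 m)² = 8.709e-06 m²
R₍25₎ = ρL/A = (2.73×10^-8)(5.9)/(8.709e-06) = 0.01849 Ω
R₍169₎ = R₍25₎(1 + αΔT) = 0.01849 × (1 + 0.0039×144) = 0.02888 Ω
P = I²R = (6.24)² × 0.02888 = 1.12 W

1.12 W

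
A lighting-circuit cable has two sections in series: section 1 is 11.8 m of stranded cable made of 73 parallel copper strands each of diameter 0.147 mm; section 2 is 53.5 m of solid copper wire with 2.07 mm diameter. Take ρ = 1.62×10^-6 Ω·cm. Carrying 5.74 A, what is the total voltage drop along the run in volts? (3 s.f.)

ρ = 1.62×10^-6 Ω·cm = 1.62×10^-8 Ω·m
Section 1: A_strand = π(7.3500e-05)² = 1.697e-08 m²; R₁ = ρL/(N·A_s) = (1.62×10^-8)(11.8)/(73×1.697e-08) = 0.1543 Ω
Section 2: A = π(d/2)² = π(1.0350e-03 m)² = 3.365e-06 m²
R₂ = (1.62×10^-8)(53.5)/(3.365e-06) = 0.2575 Ω
R = R₁ + R₂ = 0.4118 Ω
V = IR = 5.74 × 0.4118 = 2.36 V

2.36 V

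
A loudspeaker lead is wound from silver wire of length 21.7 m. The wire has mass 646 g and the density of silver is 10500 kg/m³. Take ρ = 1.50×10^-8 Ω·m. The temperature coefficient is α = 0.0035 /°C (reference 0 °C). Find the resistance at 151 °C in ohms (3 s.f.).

A = m/(density·L) = 0.646/(10500×21.7) = 2.8352e-06 m²
R = ρL/A = (1.50×10^-8)(21.7)/(2.8352e-06) = 0.1148 Ω
R(151 °C) = 0.1148 × (1 + 0.0035×151) = 0.175 Ω

0.175 Ω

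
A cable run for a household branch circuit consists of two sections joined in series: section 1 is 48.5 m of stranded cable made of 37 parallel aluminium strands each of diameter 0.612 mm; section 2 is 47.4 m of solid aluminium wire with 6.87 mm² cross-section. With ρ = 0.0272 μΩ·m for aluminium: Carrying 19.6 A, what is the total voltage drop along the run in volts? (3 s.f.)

6.05 V

ρ = 0.0272 μΩ·m = 2.72×10^-8 Ω·m
Section 1: A_strand = π(3.0600e-04)² = 2.942e-07 m²; R₁ = ρL/(N·A_s) = (2.72×10^-8)(48.5)/(37×2.942e-07) = 0.1212 Ω
Section 2: A = 6.87 mm² = 6.870e-06 m²
R₂ = (2.72×10^-8)(47.4)/(6.870e-06) = 0.1877 Ω
R = R₁ + R₂ = 0.3089 Ω
V = IR = 19.6 × 0.3089 = 6.05 V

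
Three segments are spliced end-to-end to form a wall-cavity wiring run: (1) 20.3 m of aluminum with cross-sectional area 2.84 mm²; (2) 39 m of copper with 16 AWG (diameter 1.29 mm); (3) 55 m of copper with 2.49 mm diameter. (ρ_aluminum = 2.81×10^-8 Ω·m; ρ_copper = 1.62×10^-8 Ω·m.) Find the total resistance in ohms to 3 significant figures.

0.867 Ω

Seg 1: A = 2.84 mm² = 2.840e-06 m²
R_1 = (2.81×10^-8)(20.3)/(2.840e-06) = 0.2009 Ω
Seg 2: A = π(1.29/2 mm)² = π(6.4500e-04 m)² = 1.307e-06 m²
R_2 = (1.62×10^-8)(39)/(1.307e-06) = 0.4834 Ω
Seg 3: A = π(d/2)² = π(1.2450e-03 m)² = 4.870e-06 m²
R_3 = (1.62×10^-8)(55)/(4.870e-06) = 0.183 Ω
R_total = R_1 + R_2 + R_3 = 0.867 Ω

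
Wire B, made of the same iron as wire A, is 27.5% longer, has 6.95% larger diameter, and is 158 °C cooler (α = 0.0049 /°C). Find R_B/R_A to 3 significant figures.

R ∝ ρL/d² with ρ ∝ (1+αΔT), so R_B/R_A = (1 + 27.5/100) × (1 + 6.95/100)⁻² × (1 − 0.0049×158)
= 1.275 × 0.8743 × 0.2258 = 0.252

0.252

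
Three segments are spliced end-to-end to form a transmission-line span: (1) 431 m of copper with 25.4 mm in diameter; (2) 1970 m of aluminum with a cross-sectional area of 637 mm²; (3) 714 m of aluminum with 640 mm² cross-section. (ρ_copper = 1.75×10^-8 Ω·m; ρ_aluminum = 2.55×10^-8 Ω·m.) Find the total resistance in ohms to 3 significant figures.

0.122 Ω

Seg 1: A = π(d/2)² = π(1.2700e-02 m)² = 5.067e-04 m²
R_1 = (1.75×10^-8)(431)/(5.067e-04) = 0.01489 Ω
Seg 2: A = 637 mm² = 6.370e-04 m²
R_2 = (2.55×10^-8)(1970)/(6.370e-04) = 0.07886 Ω
Seg 3: A = 640 mm² = 6.400e-04 m²
R_3 = (2.55×10^-8)(714)/(6.400e-04) = 0.02845 Ω
R_total = R_1 + R_2 + R_3 = 0.122 Ω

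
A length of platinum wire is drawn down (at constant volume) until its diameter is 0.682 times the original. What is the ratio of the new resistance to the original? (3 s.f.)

Volume constant ⇒ L' = L/r² with r = 0.682. R' = ρL'/A' = ρ(L/r²)/(πr²d₀²/4) = R/r⁴.
Factor = 4.62

4.62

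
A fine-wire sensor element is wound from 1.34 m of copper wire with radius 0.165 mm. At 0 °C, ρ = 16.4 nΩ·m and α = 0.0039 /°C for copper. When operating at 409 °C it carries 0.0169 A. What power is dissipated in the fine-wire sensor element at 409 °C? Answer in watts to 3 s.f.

1.90×10^-4 W

ρ = 16.4 nΩ·m = 1.64×10^-8 Ω·m
A = πr² = π(1.6500e-04 m)² = 8.553e-08 m²
R₍0₎ = ρL/A = (1.64×10^-8)(1.34)/(8.553e-08) = 0.2569 Ω
R₍409₎ = R₍0₎(1 + αΔT) = 0.2569 × (1 + 0.0039×409) = 0.6668 Ω
P = I²R = (0.0169)² × 0.6668 = 1.90×10^-4 W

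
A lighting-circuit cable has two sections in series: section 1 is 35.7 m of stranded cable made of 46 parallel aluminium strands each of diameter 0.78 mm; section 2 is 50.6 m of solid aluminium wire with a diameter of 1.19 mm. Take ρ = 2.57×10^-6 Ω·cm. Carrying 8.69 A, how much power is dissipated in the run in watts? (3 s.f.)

ρ = 2.57×10^-6 Ω·cm = 2.57×10^-8 Ω·m
Section 1: A_strand = π(3.9000e-04)² = 4.778e-07 m²; R₁ = ρL/(N·A_s) = (2.57×10^-8)(35.7)/(46×4.778e-07) = 0.04174 Ω
Section 2: A = π(d/2)² = π(5.9500e-04 m)² = 1.112e-06 m²
R₂ = (2.57×10^-8)(50.6)/(1.112e-06) = 1.169 Ω
R = R₁ + R₂ = 1.211 Ω
P = I²R = (8.69)² × 1.211 = 91.4 W

91.4 W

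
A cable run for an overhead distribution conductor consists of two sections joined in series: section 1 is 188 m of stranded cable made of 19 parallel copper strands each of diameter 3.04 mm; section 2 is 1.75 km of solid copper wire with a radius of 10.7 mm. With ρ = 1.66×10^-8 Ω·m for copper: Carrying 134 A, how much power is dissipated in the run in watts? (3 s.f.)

Section 1: A_strand = π(1.5200e-03)² = 7.258e-06 m²; R₁ = ρL/(N·A_s) = (1.66×10^-8)(188)/(19×7.258e-06) = 0.02263 Ω
Section 2: A = πr² = π(1.0700e-02 m)² = 3.597e-04 m²
R₂ = (1.66×10^-8)(1750)/(3.597e-04) = 0.08077 Ω
R = R₁ + R₂ = 0.1034 Ω
P = I²R = (134)² × 0.1034 = 1860 W

1860 W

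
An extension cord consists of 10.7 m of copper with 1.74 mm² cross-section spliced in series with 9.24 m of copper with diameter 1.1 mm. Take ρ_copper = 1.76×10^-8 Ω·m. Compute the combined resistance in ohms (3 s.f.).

Segment 1: A = 1.74 mm² = 1.740e-06 m²
R₁ = ρL/A = (1.76×10^-8)(10.7)/(1.740e-06) = 0.1082 Ω
Segment 2: A = π(d/2)² = π(5.5000e-04 m)² = 9.503e-07 m²
R₂ = (1.76×10^-8)(9.24)/(9.503e-07) = 0.1711 Ω
R = R₁ + R₂ = 0.279 Ω

0.279 Ω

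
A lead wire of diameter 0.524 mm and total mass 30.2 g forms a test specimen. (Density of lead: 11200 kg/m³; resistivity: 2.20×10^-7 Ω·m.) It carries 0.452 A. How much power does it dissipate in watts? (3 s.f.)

A = π(d/2)² = π(2.6200e-04 m)² = 2.1565e-07 m²
L = m/(density·A) = 0.0302/(11200×2.1565e-07) = 12.5 m
R = ρL/A = (2.20×10^-7)(12.5)/(2.1565e-07) = 12.76 Ω
P = I²R = (0.452)² × 12.76 = 2.61 W

2.61 W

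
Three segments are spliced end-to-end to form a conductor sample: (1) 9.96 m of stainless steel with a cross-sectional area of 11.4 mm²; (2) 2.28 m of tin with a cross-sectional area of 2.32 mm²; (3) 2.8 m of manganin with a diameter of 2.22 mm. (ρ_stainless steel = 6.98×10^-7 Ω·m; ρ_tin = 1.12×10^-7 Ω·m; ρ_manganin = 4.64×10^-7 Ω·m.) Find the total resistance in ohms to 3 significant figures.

1.06 Ω

Seg 1: A = 11.4 mm² = 1.140e-05 m²
R_1 = (6.98×10^-7)(9.96)/(1.140e-05) = 0.6098 Ω
Seg 2: A = 2.32 mm² = 2.320e-06 m²
R_2 = (1.12×10^-7)(2.28)/(2.320e-06) = 0.1101 Ω
Seg 3: A = π(d/2)² = π(1.1100e-03 m)² = 3.871e-06 m²
R_3 = (4.64×10^-7)(2.8)/(3.871e-06) = 0.3356 Ω
R_total = R_1 + R_2 + R_3 = 1.06 Ω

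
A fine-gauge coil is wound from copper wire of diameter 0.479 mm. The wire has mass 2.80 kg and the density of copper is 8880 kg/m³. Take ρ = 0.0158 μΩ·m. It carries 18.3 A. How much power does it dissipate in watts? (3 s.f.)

ρ = 0.0158 μΩ·m = 1.58×10^-8 Ω·m
A = π(d/2)² = π(2.3950e-04 m)² = 1.8020e-07 m²
L = m/(density·A) = 2.8/(8880×1.8020e-07) = 1750 m
R = ρL/A = (1.58×10^-8)(1750)/(1.8020e-07) = 153.4 Ω
P = I²R = (18.3)² × 153.4 = 51400 W

51400 W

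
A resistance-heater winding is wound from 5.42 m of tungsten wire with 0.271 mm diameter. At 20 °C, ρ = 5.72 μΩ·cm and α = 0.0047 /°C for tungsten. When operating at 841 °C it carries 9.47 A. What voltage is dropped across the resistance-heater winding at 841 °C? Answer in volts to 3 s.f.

247 V

ρ = 5.72 μΩ·cm = 5.72×10^-8 Ω·m
A = π(d/2)² = π(1.3550e-04 m)² = 5.768e-08 m²
R₍20₎ = ρL/A = (5.72×10^-8)(5.42)/(5.768e-08) = 5.375 Ω
R₍841₎ = R₍20₎(1 + αΔT) = 5.375 × (1 + 0.0047×821) = 26.11 Ω
V = IR = 9.47 × 26.11 = 247 V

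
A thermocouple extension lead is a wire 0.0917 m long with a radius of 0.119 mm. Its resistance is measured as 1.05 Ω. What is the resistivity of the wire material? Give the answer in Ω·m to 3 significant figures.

5.09×10^-7 Ω·m

A = πr² = π(1.1900e-04 m)² = 4.449e-08 m²
ρ = RA/L = (1.05)(4.449e-08)/(0.0917) = 5.09×10^-7 Ω·m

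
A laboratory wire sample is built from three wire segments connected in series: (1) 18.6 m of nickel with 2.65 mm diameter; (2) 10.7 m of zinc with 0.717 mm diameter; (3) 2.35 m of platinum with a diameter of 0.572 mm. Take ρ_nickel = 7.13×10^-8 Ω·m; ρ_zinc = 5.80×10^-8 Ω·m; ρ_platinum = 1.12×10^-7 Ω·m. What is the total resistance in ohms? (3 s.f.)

2.80 Ω

Seg 1: A = π(d/2)² = π(1.3250e-03 m)² = 5.515e-06 m²
R_1 = (7.13×10^-8)(18.6)/(5.515e-06) = 0.2404 Ω
Seg 2: A = π(d/2)² = π(3.5850e-04 m)² = 4.038e-07 m²
R_2 = (5.80×10^-8)(10.7)/(4.038e-07) = 1.537 Ω
Seg 3: A = π(d/2)² = π(2.8600e-04 m)² = 2.570e-07 m²
R_3 = (1.12×10^-7)(2.35)/(2.570e-07) = 1.024 Ω
R_total = R_1 + R_2 + R_3 = 2.80 Ω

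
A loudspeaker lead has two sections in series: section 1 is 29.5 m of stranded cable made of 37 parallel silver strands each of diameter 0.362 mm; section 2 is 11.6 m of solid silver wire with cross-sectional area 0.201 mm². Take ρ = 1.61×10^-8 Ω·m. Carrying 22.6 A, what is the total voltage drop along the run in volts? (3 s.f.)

Section 1: A_strand = π(1.8100e-04)² = 1.029e-07 m²; R₁ = ρL/(N·A_s) = (1.61×10^-8)(29.5)/(37×1.029e-07) = 0.1247 Ω
Section 2: A = 0.201 mm² = 2.010e-07 m²
R₂ = (1.61×10^-8)(11.6)/(2.010e-07) = 0.9292 Ω
R = R₁ + R₂ = 1.054 Ω
V = IR = 22.6 × 1.054 = 23.8 V

23.8 V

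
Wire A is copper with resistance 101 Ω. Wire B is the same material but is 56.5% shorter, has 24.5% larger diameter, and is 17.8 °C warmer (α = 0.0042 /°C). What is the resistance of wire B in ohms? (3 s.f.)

30.5 Ω

R ∝ ρL/d² with ρ ∝ (1+αΔT), so R_B/R_A = (1 − 56.5/100) × (1 + 24.5/100)⁻² × (1 + 0.0042×17.8)
= 0.435 × 0.6452 × 1.075 = 0.3016
R_B = 0.3016 × 101 = 30.5 Ω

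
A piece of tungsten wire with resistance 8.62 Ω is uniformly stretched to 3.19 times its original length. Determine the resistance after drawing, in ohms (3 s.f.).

Volume constant ⇒ A' = A/k with k = 3.19. R' = ρ(kL)/(A/k) = k²R.
R' = 10.18 × 8.62 = 87.7 Ω

87.7 Ω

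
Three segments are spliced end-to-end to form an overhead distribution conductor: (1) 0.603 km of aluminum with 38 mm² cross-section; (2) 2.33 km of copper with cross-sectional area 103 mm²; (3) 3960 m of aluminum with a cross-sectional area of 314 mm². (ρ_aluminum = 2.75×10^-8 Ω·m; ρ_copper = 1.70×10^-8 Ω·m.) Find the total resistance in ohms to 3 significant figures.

1.17 Ω

Seg 1: A = 38 mm² = 3.800e-05 m²
R_1 = (2.75×10^-8)(603)/(3.800e-05) = 0.4364 Ω
Seg 2: A = 103 mm² = 1.030e-04 m²
R_2 = (1.70×10^-8)(2330)/(1.030e-04) = 0.3846 Ω
Seg 3: A = 314 mm² = 3.140e-04 m²
R_3 = (2.75×10^-8)(3960)/(3.140e-04) = 0.3468 Ω
R_total = R_1 + R_2 + R_3 = 1.17 Ω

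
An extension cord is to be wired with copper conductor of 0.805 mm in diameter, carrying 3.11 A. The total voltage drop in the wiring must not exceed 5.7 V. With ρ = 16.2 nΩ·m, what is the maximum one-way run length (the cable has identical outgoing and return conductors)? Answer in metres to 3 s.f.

28.8 m

ρ = 16.2 nΩ·m = 1.62×10^-8 Ω·m
A = π(d/2)² = π(4.0250e-04 m)² = 5.090e-07 m²
L_max = V_max·A/(2·ρI) = (5.7)(5.090e-07)/(2×1.62×10^-8×3.11) = 28.8 m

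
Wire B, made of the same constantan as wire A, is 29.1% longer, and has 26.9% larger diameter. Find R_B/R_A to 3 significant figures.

0.802

R ∝ L/d², so R_B/R_A = (1 + 29.1/100) × (1 + 26.9/100)⁻²
= 1.291 × 0.621 = 0.802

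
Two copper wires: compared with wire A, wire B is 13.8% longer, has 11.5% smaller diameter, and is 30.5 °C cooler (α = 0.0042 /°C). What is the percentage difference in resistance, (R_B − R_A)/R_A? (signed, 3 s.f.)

R ∝ ρL/d² with ρ ∝ (1+αΔT), so R_B/R_A = (1 + 13.8/100) × (1 − 11.5/100)⁻² × (1 − 0.0042×30.5)
= 1.138 × 1.277 × 0.8719 = 1.267
(R_B − R_A)/R_A = 1.267 − 1 = 26.7%

26.7%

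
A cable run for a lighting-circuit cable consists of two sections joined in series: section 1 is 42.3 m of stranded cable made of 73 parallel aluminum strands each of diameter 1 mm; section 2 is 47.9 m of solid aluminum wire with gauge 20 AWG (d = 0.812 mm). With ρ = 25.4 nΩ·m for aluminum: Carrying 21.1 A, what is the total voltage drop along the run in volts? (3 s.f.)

50.0 V

ρ = 25.4 nΩ·m = 2.54×10^-8 Ω·m
Section 1: A_strand = π(5.0000e-04)² = 7.854e-07 m²; R₁ = ρL/(N·A_s) = (2.54×10^-8)(42.3)/(73×7.854e-07) = 0.01874 Ω
Section 2: A = π(0.812/2 mm)² = π(4.0600e-04 m)² = 5.178e-07 m²
R₂ = (2.54×10^-8)(47.9)/(5.178e-07) = 2.349 Ω
R = R₁ + R₂ = 2.368 Ω
V = IR = 21.1 × 2.368 = 50.0 V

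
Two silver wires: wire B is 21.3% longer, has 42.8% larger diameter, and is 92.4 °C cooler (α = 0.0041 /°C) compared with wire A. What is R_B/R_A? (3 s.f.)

0.369

R ∝ ρL/d² with ρ ∝ (1+αΔT), so R_B/R_A = (1 + 21.3/100) × (1 + 42.8/100)⁻² × (1 − 0.0041×92.4)
= 1.213 × 0.4904 × 0.6212 = 0.369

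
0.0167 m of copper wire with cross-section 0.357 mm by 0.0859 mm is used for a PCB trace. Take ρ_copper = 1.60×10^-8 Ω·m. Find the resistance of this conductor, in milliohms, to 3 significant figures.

A = 0.357 × 0.0859 mm² = 0.0307 mm² = 3.067e-08 m²
R = ρL/A = (1.60×10^-8)(0.0167 m)/(3.067e-08 m²) = 8.71 mΩ

8.71 mΩ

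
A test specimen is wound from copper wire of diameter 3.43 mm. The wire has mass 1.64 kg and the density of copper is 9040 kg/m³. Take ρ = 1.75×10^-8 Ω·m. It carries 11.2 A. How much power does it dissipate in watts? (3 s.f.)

A = π(d/2)² = π(1.7150e-03 m)² = 9.2401e-06 m²
L = m/(density·A) = 1.64/(9040×9.2401e-06) = 19.63 m
R = ρL/A = (1.75×10^-8)(19.63)/(9.2401e-06) = 0.03718 Ω
P = I²R = (11.2)² × 0.03718 = 4.66 W

4.66 W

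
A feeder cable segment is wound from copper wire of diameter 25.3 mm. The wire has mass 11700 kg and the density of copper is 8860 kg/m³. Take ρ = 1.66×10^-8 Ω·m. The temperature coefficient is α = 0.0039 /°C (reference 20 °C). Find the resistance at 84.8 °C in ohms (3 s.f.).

0.109 Ω

A = π(d/2)² = π(1.2650e-02 m)² = 5.0273e-04 m²
L = m/(density·A) = 11700/(8860×5.0273e-04) = 2627 m
R = ρL/A = (1.66×10^-8)(2627)/(5.0273e-04) = 0.08674 Ω
R(84.8 °C) = 0.08674 × (1 + 0.0039×64.8) = 0.109 Ω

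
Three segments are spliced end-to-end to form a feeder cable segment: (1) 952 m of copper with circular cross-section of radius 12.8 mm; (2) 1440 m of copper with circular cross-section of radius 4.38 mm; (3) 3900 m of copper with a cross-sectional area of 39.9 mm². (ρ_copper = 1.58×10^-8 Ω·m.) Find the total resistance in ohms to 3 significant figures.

1.95 Ω

Seg 1: A = πr² = π(1.2800e-02 m)² = 5.147e-04 m²
R_1 = (1.58×10^-8)(952)/(5.147e-04) = 0.02922 Ω
Seg 2: A = πr² = π(4.3800e-03 m)² = 6.027e-05 m²
R_2 = (1.58×10^-8)(1440)/(6.027e-05) = 0.3775 Ω
Seg 3: A = 39.9 mm² = 3.990e-05 m²
R_3 = (1.58×10^-8)(3900)/(3.990e-05) = 1.544 Ω
R_total = R_1 + R_2 + R_3 = 1.95 Ω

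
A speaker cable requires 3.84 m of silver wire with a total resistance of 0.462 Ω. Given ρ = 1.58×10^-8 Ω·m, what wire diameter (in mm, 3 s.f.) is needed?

0.409 mm

A = ρL/R = (1.58×10^-8)(3.84)/(0.462) = 1.313e-07 m²
d = 2√(A/π) = 4.089e-04 m = 0.409 mm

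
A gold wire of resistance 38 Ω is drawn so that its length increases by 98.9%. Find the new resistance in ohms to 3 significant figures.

150 Ω

k = 1 + 98.9/100 = 1.989; volume constant ⇒ A' = A/k, so R' = k²R.
R' = 3.956 × 38 = 150 Ω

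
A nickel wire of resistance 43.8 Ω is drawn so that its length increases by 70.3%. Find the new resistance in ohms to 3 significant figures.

127 Ω

k = 1 + 70.3/100 = 1.703; volume constant ⇒ A' = A/k, so R' = k²R.
R' = 2.9 × 43.8 = 127 Ω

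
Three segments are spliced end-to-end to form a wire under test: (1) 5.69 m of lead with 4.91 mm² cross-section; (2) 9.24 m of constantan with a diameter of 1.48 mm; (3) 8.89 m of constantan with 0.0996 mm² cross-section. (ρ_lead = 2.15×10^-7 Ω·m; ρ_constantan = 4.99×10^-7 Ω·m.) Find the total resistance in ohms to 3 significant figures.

47.5 Ω

Seg 1: A = 4.91 mm² = 4.910e-06 m²
R_1 = (2.15×10^-7)(5.69)/(4.910e-06) = 0.2492 Ω
Seg 2: A = π(d/2)² = π(7.4000e-04 m)² = 1.720e-06 m²
R_2 = (4.99×10^-7)(9.24)/(1.720e-06) = 2.68 Ω
Seg 3: A = 0.0996 mm² = 9.960e-08 m²
R_3 = (4.99×10^-7)(8.89)/(9.960e-08) = 44.54 Ω
R_total = R_1 + R_2 + R_3 = 47.5 Ω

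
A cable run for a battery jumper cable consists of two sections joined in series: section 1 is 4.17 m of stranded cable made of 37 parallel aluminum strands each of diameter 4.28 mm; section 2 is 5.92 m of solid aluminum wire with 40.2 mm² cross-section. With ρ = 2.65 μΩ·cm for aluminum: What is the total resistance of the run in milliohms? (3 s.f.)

ρ = 2.65 μΩ·cm = 2.65×10^-8 Ω·m
Section 1: A_strand = π(2.1400e-03)² = 1.439e-05 m²; R₁ = ρL/(N·A_s) = (2.65×10^-8)(4.17)/(37×1.439e-05) = 2.076×10^-4 Ω
Section 2: A = 40.2 mm² = 4.020e-05 m²
R₂ = (2.65×10^-8)(5.92)/(4.020e-05) = 0.003902 Ω
R = R₁ + R₂ = 4.11 mΩ

4.11 mΩ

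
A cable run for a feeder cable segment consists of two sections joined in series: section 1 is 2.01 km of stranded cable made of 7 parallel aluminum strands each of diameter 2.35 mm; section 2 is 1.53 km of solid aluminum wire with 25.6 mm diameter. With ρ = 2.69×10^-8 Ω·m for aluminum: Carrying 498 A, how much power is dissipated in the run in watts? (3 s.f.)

Section 1: A_strand = π(1.1750e-03)² = 4.337e-06 m²; R₁ = ρL/(N·A_s) = (2.69×10^-8)(2010)/(7×4.337e-06) = 1.781 Ω
Section 2: A = π(d/2)² = π(1.2800e-02 m)² = 5.147e-04 m²
R₂ = (2.69×10^-8)(1530)/(5.147e-04) = 0.07996 Ω
R = R₁ + R₂ = 1.861 Ω
P = I²R = (498)² × 1.861 = 4.61×10^5 W

4.61×10^5 W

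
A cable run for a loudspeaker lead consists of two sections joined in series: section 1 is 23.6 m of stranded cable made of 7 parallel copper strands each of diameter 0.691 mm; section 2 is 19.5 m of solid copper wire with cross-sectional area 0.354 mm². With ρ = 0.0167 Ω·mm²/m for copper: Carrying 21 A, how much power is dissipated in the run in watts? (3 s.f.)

472 W

ρ = 0.0167 Ω·mm²/m = 1.67×10^-8 Ω·m
Section 1: A_strand = π(3.4550e-04)² = 3.750e-07 m²; R₁ = ρL/(N·A_s) = (1.67×10^-8)(23.6)/(7×3.750e-07) = 0.1501 Ω
Section 2: A = 0.354 mm² = 3.540e-07 m²
R₂ = (1.67×10^-8)(19.5)/(3.540e-07) = 0.9199 Ω
R = R₁ + R₂ = 1.07 Ω
P = I²R = (21)² × 1.07 = 472 W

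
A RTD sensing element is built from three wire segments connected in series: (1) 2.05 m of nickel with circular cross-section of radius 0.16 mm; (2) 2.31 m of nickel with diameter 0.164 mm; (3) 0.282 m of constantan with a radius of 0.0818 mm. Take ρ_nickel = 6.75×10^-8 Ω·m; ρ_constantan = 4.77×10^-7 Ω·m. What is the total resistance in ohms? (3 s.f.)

Seg 1: A = πr² = π(1.6000e-04 m)² = 8.042e-08 m²
R_1 = (6.75×10^-8)(2.05)/(8.042e-08) = 1.721 Ω
Seg 2: A = π(d/2)² = π(8.2000e-05 m)² = 2.112e-08 m²
R_2 = (6.75×10^-8)(2.31)/(2.112e-08) = 7.381 Ω
Seg 3: A = πr² = π(8.1800e-05 m)² = 2.102e-08 m²
R_3 = (4.77×10^-7)(0.282)/(2.102e-08) = 6.399 Ω
R_total = R_1 + R_2 + R_3 = 15.5 Ω

15.5 Ω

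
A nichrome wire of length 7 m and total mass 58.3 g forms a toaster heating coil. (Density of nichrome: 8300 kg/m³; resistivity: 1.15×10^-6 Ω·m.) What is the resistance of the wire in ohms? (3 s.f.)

A = m/(density·L) = 0.0583/(8300×7) = 1.0034e-06 m²
R = ρL/A = (1.15×10^-6)(7)/(1.0034e-06) = 8.02 Ω

8.02 Ω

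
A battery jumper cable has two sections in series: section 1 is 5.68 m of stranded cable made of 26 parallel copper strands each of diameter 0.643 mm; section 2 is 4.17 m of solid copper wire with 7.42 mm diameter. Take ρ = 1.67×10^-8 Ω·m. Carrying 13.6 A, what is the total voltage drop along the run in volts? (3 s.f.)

0.175 V

Section 1: A_strand = π(3.2150e-04)² = 3.247e-07 m²; R₁ = ρL/(N·A_s) = (1.67×10^-8)(5.68)/(26×3.247e-07) = 0.01124 Ω
Section 2: A = π(d/2)² = π(3.7100e-03 m)² = 4.324e-05 m²
R₂ = (1.67×10^-8)(4.17)/(4.324e-05) = 0.00161 Ω
R = R₁ + R₂ = 0.01285 Ω
V = IR = 13.6 × 0.01285 = 0.175 V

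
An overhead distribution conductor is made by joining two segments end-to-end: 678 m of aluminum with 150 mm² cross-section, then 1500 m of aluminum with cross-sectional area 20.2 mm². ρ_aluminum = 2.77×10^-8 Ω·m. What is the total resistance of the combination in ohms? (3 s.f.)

2.18 Ω

Segment 1: A = 150 mm² = 1.500e-04 m²
R₁ = ρL/A = (2.77×10^-8)(678)/(1.500e-04) = 0.1252 Ω
Segment 2: A = 20.2 mm² = 2.020e-05 m²
R₂ = (2.77×10^-8)(1500)/(2.020e-05) = 2.057 Ω
R = R₁ + R₂ = 2.18 Ω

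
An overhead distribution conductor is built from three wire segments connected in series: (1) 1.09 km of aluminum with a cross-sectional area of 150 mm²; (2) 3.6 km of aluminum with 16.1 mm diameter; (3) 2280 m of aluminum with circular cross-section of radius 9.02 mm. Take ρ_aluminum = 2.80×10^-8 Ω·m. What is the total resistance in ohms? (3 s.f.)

Seg 1: A = 150 mm² = 1.500e-04 m²
R_1 = (2.80×10^-8)(1090)/(1.500e-04) = 0.2035 Ω
Seg 2: A = π(d/2)² = π(8.0500e-03 m)² = 2.036e-04 m²
R_2 = (2.80×10^-8)(3600)/(2.036e-04) = 0.4951 Ω
Seg 3: A = πr² = π(9.0200e-03 m)² = 2.556e-04 m²
R_3 = (2.80×10^-8)(2280)/(2.556e-04) = 0.2498 Ω
R_total = R_1 + R_2 + R_3 = 0.948 Ω

0.948 Ω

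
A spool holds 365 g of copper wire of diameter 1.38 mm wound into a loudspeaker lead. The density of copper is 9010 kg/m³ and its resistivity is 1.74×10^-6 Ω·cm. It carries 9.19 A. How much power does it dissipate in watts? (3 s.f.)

ρ = 1.74×10^-6 Ω·cm = 1.74×10^-8 Ω·m
A = π(d/2)² = π(6.9000e-04 m)² = 1.4957e-06 m²
L = m/(density·A) = 0.365/(9010×1.4957e-06) = 27.08 m
R = ρL/A = (1.74×10^-8)(27.08)/(1.4957e-06) = 0.3151 Ω
P = I²R = (9.19)² × 0.3151 = 26.6 W

26.6 W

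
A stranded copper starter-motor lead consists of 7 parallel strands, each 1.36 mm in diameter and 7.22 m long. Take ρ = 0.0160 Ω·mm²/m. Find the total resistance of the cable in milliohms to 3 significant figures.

11.4 mΩ

ρ = 0.0160 Ω·mm²/m = 1.60×10^-8 Ω·m
A_strand = π(6.8000e-04 m)² = 1.453e-06 m²
R_strand = ρL/A = (1.60×10^-8)(7.22)/(1.453e-06) = 0.07952 Ω
R_total = R_strand/N = 0.07952/7 = 11.4 mΩ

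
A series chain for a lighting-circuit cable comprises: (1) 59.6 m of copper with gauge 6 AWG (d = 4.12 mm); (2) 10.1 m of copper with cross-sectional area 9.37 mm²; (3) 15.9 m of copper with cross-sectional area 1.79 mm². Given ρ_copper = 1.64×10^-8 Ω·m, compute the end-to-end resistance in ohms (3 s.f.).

0.237 Ω

Seg 1: A = π(4.12/2 mm)² = π(2.0600e-03 m)² = 1.333e-05 m²
R_1 = (1.64×10^-8)(59.6)/(1.333e-05) = 0.07332 Ω
Seg 2: A = 9.37 mm² = 9.370e-06 m²
R_2 = (1.64×10^-8)(10.1)/(9.370e-06) = 0.01768 Ω
Seg 3: A = 1.79 mm² = 1.790e-06 m²
R_3 = (1.64×10^-8)(15.9)/(1.790e-06) = 0.1457 Ω
R_total = R_1 + R_2 + R_3 = 0.237 Ω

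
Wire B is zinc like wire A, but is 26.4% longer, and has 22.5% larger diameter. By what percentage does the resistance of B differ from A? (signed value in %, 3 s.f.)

R ∝ L/d², so R_B/R_A = (1 + 26.4/100) × (1 + 22.5/100)⁻²
= 1.264 × 0.6664 = 0.8423
(R_B − R_A)/R_A = 0.8423 − 1 = -15.8%

-15.8%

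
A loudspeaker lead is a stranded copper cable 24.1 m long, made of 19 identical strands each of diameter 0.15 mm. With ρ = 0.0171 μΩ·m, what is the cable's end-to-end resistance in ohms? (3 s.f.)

ρ = 0.0171 μΩ·m = 1.71×10^-8 Ω·m
A_strand = π(7.5000e-05 m)² = 1.767e-08 m²
R_strand = ρL/A = (1.71×10^-8)(24.1)/(1.767e-08) = 23.32 Ω
R_total = R_strand/N = 23.32/19 = 1.23 Ω

1.23 Ω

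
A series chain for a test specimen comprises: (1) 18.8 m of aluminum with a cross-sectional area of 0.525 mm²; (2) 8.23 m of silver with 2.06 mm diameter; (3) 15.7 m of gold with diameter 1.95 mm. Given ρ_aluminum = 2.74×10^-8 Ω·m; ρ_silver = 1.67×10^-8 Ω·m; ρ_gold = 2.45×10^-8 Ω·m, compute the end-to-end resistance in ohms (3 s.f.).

Seg 1: A = 0.525 mm² = 5.250e-07 m²
R_1 = (2.74×10^-8)(18.8)/(5.250e-07) = 0.9812 Ω
Seg 2: A = π(d/2)² = π(1.0300e-03 m)² = 3.333e-06 m²
R_2 = (1.67×10^-8)(8.23)/(3.333e-06) = 0.04124 Ω
Seg 3: A = π(d/2)² = π(9.7500e-04 m)² = 2.986e-06 m²
R_3 = (2.45×10^-8)(15.7)/(2.986e-06) = 0.1288 Ω
R_total = R_1 + R_2 + R_3 = 1.15 Ω

1.15 Ω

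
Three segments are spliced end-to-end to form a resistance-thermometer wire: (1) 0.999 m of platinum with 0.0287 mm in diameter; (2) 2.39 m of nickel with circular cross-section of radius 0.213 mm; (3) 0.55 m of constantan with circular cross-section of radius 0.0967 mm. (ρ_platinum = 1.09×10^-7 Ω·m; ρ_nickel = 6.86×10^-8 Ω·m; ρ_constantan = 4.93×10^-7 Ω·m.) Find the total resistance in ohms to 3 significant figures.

179 Ω

Seg 1: A = π(d/2)² = π(1.4350e-05 m)² = 6.469e-10 m²
R_1 = (1.09×10^-7)(0.999)/(6.469e-10) = 168.3 Ω
Seg 2: A = πr² = π(2.1300e-04 m)² = 1.425e-07 m²
R_2 = (6.86×10^-8)(2.39)/(1.425e-07) = 1.15 Ω
Seg 3: A = πr² = π(9.6700e-05 m)² = 2.938e-08 m²
R_3 = (4.93×10^-7)(0.55)/(2.938e-08) = 9.23 Ω
R_total = R_1 + R_2 + R_3 = 179 Ω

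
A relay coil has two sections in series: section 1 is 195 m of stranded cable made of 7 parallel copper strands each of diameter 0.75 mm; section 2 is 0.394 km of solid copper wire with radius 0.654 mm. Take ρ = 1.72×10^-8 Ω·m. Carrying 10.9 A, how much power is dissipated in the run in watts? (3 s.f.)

728 W

Section 1: A_strand = π(3.7500e-04)² = 4.418e-07 m²; R₁ = ρL/(N·A_s) = (1.72×10^-8)(195)/(7×4.418e-07) = 1.085 Ω
Section 2: A = πr² = π(6.5400e-04 m)² = 1.344e-06 m²
R₂ = (1.72×10^-8)(394)/(1.344e-06) = 5.043 Ω
R = R₁ + R₂ = 6.128 Ω
P = I²R = (10.9)² × 6.128 = 728 W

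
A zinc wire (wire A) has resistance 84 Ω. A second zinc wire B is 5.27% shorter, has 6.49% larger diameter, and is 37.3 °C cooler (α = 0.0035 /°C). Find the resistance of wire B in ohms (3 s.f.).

61.0 Ω

R ∝ ρL/d² with ρ ∝ (1+αΔT), so R_B/R_A = (1 − 5.27/100) × (1 + 6.49/100)⁻² × (1 − 0.0035×37.3)
= 0.9473 × 0.8818 × 0.8694 = 0.7263
R_B = 0.7263 × 84 = 61.0 Ω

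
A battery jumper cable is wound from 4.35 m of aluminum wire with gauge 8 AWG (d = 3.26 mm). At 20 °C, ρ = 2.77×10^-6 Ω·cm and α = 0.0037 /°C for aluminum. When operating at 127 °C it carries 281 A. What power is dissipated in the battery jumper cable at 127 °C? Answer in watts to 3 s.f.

ρ = 2.77×10^-6 Ω·cm = 2.77×10^-8 Ω·m
A = π(3.26/2 mm)² = π(1.6300e-03 m)² = 8.347e-06 m²
R₍20₎ = ρL/A = (2.77×10^-8)(4.35)/(8.347e-06) = 0.01444 Ω
R₍127₎ = R₍20₎(1 + αΔT) = 0.01444 × (1 + 0.0037×107) = 0.02015 Ω
P = I²R = (281)² × 0.02015 = 1590 W

1590 W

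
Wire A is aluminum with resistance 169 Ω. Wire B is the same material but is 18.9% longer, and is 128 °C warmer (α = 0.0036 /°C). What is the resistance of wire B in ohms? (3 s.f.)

294 Ω

R ∝ ρL/d² with ρ ∝ (1+αΔT), so R_B/R_A = (1 + 18.9/100) × (1 + 0.0036×128)
= 1.189 × 1.461 = 1.737
R_B = 1.737 × 169 = 294 Ω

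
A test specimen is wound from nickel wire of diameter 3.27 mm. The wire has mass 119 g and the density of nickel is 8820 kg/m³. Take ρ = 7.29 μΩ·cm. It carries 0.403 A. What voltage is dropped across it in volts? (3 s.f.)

0.00562 V

ρ = 7.29 μΩ·cm = 7.29×10^-8 Ω·m
A = π(d/2)² = π(1.6350e-03 m)² = 8.3982e-06 m²
L = m/(density·A) = 0.119/(8820×8.3982e-06) = 1.607 m
R = ρL/A = (7.29×10^-8)(1.607)/(8.3982e-06) = 0.01395 Ω
V = IR = 0.403 × 0.01395 = 0.00562 V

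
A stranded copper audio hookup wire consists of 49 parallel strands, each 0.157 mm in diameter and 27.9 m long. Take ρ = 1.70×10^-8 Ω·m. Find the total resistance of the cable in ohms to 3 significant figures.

A_strand = π(7.8500e-05 m)² = 1.936e-08 m²
R_strand = ρL/A = (1.70×10^-8)(27.9)/(1.936e-08) = 24.5 Ω
R_total = R_strand/N = 24.5/49 = 0.500 Ω

0.500 Ω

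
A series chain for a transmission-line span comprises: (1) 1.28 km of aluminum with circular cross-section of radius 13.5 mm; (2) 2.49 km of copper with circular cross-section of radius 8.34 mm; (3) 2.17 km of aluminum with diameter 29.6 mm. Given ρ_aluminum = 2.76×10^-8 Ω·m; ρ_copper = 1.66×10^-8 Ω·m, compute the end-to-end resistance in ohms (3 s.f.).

Seg 1: A = πr² = π(1.3500e-02 m)² = 5.726e-04 m²
R_1 = (2.76×10^-8)(1280)/(5.726e-04) = 0.0617 Ω
Seg 2: A = πr² = π(8.3400e-03 m)² = 2.185e-04 m²
R_2 = (1.66×10^-8)(2490)/(2.185e-04) = 0.1892 Ω
Seg 3: A = π(d/2)² = π(1.4800e-02 m)² = 6.881e-04 m²
R_3 = (2.76×10^-8)(2170)/(6.881e-04) = 0.08704 Ω
R_total = R_1 + R_2 + R_3 = 0.338 Ω

0.338 Ω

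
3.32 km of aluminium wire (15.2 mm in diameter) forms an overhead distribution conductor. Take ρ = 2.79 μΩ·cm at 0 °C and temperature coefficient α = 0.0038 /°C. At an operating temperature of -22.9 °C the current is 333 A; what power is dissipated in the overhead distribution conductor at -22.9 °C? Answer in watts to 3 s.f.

ρ = 2.79 μΩ·cm = 2.79×10^-8 Ω·m
A = π(d/2)² = π(7.6000e-03 m)² = 1.815e-04 m²
R₍0₎ = ρL/A = (2.79×10^-8)(3320)/(1.815e-04) = 0.5105 Ω
R₍-22.9₎ = R₍0₎(1 + αΔT) = 0.5105 × (1 + 0.0038×-22.9) = 0.466 Ω
P = I²R = (333)² × 0.466 = 51700 W

51700 W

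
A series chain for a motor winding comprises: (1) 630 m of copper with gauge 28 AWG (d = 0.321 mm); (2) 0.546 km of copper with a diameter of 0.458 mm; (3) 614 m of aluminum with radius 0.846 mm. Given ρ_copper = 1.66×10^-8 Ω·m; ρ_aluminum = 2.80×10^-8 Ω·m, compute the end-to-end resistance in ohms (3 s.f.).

Seg 1: A = π(0.321/2 mm)² = π(1.6050e-04 m)² = 8.093e-08 m²
R_1 = (1.66×10^-8)(630)/(8.093e-08) = 129.2 Ω
Seg 2: A = π(d/2)² = π(2.2900e-04 m)² = 1.647e-07 m²
R_2 = (1.66×10^-8)(546)/(1.647e-07) = 55.01 Ω
Seg 3: A = πr² = π(8.4600e-04 m)² = 2.248e-06 m²
R_3 = (2.80×10^-8)(614)/(2.248e-06) = 7.646 Ω
R_total = R_1 + R_2 + R_3 = 192 Ω

192 Ω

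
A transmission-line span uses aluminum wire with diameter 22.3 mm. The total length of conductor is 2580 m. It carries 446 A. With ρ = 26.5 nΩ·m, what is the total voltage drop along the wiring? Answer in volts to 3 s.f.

78.1 V

ρ = 26.5 nΩ·m = 2.65×10^-8 Ω·m
A = π(d/2)² = π(1.1150e-02 m)² = 3.906e-04 m²
R = ρL/A = (2.65×10^-8)(2580)/(3.906e-04) = 0.1751 Ω
V = IR = 446 × 0.1751 = 78.1 V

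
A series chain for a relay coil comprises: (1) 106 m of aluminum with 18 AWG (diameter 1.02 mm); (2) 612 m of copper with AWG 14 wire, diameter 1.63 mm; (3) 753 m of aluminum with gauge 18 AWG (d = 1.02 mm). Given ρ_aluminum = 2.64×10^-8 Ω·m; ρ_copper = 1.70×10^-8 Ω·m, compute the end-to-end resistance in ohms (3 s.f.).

Seg 1: A = π(1.02/2 mm)² = π(5.1000e-04 m)² = 8.171e-07 m²
R_1 = (2.64×10^-8)(106)/(8.171e-07) = 3.425 Ω
Seg 2: A = π(1.63/2 mm)² = π(8.1500e-04 m)² = 2.087e-06 m²
R_2 = (1.70×10^-8)(612)/(2.087e-06) = 4.986 Ω
Seg 3: A = π(1.02/2 mm)² = π(5.1000e-04 m)² = 8.171e-07 m²
R_3 = (2.64×10^-8)(753)/(8.171e-07) = 24.33 Ω
R_total = R_1 + R_2 + R_3 = 32.7 Ω

32.7 Ω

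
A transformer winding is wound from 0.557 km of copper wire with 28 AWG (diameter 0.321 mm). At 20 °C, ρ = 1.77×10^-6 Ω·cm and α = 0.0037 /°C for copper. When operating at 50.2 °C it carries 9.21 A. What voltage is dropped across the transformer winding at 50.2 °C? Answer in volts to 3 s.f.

1250 V

ρ = 1.77×10^-6 Ω·cm = 1.77×10^-8 Ω·m
A = π(0.321/2 mm)² = π(1.6050e-04 m)² = 8.093e-08 m²
R₍20₎ = ρL/A = (1.77×10^-8)(557)/(8.093e-08) = 121.8 Ω
R₍50.2₎ = R₍20₎(1 + αΔT) = 121.8 × (1 + 0.0037×30.2) = 135.4 Ω
V = IR = 9.21 × 135.4 = 1250 V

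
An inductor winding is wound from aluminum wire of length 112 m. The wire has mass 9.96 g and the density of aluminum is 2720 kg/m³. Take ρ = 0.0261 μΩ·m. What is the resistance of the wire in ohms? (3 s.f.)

ρ = 0.0261 μΩ·m = 2.61×10^-8 Ω·m
A = m/(density·L) = 0.00996/(2720×112) = 3.2694e-08 m²
R = ρL/A = (2.61×10^-8)(112)/(3.2694e-08) = 89.4 Ω

89.4 Ω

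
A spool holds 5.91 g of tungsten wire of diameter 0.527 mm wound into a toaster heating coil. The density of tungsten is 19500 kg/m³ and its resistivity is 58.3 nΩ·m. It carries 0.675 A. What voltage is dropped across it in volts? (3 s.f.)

ρ = 58.3 nΩ·m = 5.83×10^-8 Ω·m
A = π(d/2)² = π(2.6350e-04 m)² = 2.1813e-07 m²
L = m/(density·A) = 0.00591/(19500×2.1813e-07) = 1.389 m
R = ρL/A = (5.83×10^-8)(1.389)/(2.1813e-07) = 0.3714 Ω
V = IR = 0.675 × 0.3714 = 0.251 V

0.251 V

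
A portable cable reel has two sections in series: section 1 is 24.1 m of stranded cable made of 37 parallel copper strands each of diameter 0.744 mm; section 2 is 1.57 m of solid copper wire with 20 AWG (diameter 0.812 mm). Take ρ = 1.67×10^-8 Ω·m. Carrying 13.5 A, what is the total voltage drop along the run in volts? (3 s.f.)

1.02 V

Section 1: A_strand = π(3.7200e-04)² = 4.347e-07 m²; R₁ = ρL/(N·A_s) = (1.67×10^-8)(24.1)/(37×4.347e-07) = 0.02502 Ω
Section 2: A = π(0.812/2 mm)² = π(4.0600e-04 m)² = 5.178e-07 m²
R₂ = (1.67×10^-8)(1.57)/(5.178e-07) = 0.05063 Ω
R = R₁ + R₂ = 0.07565 Ω
V = IR = 13.5 × 0.07565 = 1.02 V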